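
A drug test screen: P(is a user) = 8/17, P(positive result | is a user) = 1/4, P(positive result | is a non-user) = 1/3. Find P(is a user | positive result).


P(A) = P(A|B)P(B) + P(A|B')P(B') = 1/4*8/17 + 1/3*9/17 = 5/17
P(B|A) = P(A|B)P(B)/P(A) = (2/17)/(5/17) = 2/5

2/5


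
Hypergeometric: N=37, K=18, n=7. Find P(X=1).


P(X=1) = C(18,1)*C(19,6) / C(37,7)
= 18*27132 / 10295472
= 488376/10295472 = 1197/25234

1197/25234


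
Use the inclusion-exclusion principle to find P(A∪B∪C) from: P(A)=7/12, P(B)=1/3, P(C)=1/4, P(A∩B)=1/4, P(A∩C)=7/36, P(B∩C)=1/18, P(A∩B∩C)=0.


P(A∪B∪C) = P(A)+P(B)+P(C) - P(AB)-P(AC)-P(BC) + P(ABC)
= 7/12+1/3+1/4 - 1/4-7/36-1/18 + 0
= 2/3

2/3


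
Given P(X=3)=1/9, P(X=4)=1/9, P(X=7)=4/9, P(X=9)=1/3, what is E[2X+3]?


E[2X+3] = sum(g(x)*P(x))
= 9*1/9 + 11*1/9 + 17*4/9 + 21*1/3
= 151/9

151/9


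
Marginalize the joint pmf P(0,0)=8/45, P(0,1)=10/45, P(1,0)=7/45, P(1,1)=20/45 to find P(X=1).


P(X=1) = P(1,0)+P(1,1) = 7/45 + 20/45 = 27/45 = 3/5

3/5


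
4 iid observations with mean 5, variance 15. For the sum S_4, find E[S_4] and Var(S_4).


E[S_n] = n*mu = 4*5 = 20
Var(S_n) = n*sigma^2 = 4*15 = 60

E[S_4]=20, Var(S_4)=60


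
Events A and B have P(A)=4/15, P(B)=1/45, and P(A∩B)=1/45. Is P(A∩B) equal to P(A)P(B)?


P(A)*P(B) = 4/15*1/45 = 4/675
P(A∩B) = 1/45 != 4/675, so not independent

No, A and B are not independent


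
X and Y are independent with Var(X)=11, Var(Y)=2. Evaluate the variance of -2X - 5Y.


Independence => Cov(X,Y)=0
Var(-2X - 5Y) = (-2)^2*Var(X) + (-5)^2*Var(Y)
= 4*11 + 25*2 = 94

94


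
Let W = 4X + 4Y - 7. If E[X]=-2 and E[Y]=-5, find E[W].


E[4X + 4Y - 7] = 4*E[X] + 4*E[Y] - 7
= (4)*(-2) + (4)*(-5) + (-7)
= -8 - 20 - 7 = -35

-35


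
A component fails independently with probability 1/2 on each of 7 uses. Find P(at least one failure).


P(at least one) = 1 - P(none)
P(none) = (1 - 1/2)^7 = (1/2)^7 = 1/128
P(at least one) = 1 - 1/128 = 127/128

127/128


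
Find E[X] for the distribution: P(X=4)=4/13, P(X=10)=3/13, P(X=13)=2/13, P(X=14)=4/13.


E[X] = sum(x * P(x))
= 4*4/13 + 10*3/13 + 13*2/13 + 14*4/13
= 128/13

128/13


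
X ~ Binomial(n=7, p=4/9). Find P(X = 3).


P(X=3) = C(7,3) * p^3 * (1-p)^4
= 35 * 64/729 * 625/6561
= 1400000/4782969

1400000/4782969


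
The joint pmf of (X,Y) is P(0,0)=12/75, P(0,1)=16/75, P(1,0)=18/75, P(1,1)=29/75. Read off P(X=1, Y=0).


Read from table: P(X=1, Y=0) = 18/75 = 6/25

6/25


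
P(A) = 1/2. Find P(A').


P(A') = 1 - P(A) = 1 - 1/2 = 1/2

1/2


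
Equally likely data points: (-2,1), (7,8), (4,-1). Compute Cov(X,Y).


E[X]=3, E[Y]=8/3, E[XY]=50/3
Cov(X,Y) = E[XY] - E[X]E[Y] = 50/3 - 3*8/3 = 26/3

26/3


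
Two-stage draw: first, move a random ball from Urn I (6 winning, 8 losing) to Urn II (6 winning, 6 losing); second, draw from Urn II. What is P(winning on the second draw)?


P(transfer winning) = 6/14 = 3/7; P(transfer losing) = 4/7
If winning transferred: Urn II has 7 winning of 13, so P(winning|winning moved) = 7/13
If losing transferred: Urn II has 6 winning of 13, so P(winning|losing moved) = 6/13
By total probability: P(winning) = 3/7*7/13 + 4/7*6/13 = 45/91

45/91


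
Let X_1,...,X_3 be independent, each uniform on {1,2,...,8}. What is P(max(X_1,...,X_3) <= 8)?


P(max <= 8) = P(all X_i <= 8) = (P(X_1 <= 8))^3
= (8/8)^3 = 1^3 = 1

1


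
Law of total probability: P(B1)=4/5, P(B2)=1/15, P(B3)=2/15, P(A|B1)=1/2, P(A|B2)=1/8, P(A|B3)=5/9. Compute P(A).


P(A) = P(A|B1)P(B1) + P(A|B2)P(B2) + P(A|B3)P(B3)
= 1/2*4/5 + 1/8*1/15 + 5/9*2/15
= 2/5 + 1/120 + 2/27 = 521/1080

521/1080


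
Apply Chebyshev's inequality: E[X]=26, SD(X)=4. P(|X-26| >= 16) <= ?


k = 16/4 = 4
Chebyshev: P(|X-mu| >= k*sigma) <= 1/k^2 = 1/4^2 = 1/16

1/16


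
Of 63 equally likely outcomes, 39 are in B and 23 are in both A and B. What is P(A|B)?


P(A|B) = P(A∩B)/P(B) = (23/63)/(39/63) = 23/39

23/39


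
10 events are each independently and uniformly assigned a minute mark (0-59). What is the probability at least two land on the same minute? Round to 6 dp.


P(all different) = prod((60-i)/60 for i=0..9) = 0.452468
P(at least one match) = 1 - 0.452468 = 0.547532

0.547532


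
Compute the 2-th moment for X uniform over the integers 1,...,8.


E[X^2] = (1/8) * sum(x^2 for x=1..8)
= 204/8 = 51/2

51/2


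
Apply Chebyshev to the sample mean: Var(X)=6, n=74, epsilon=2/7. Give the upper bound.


Var(Xbar) = Var(X)/n = 6/74
Chebyshev: P(|Xbar-mu| >= 2/7) <= Var(Xbar)/(2/7)^2 = (3/37)/(4/49) = 147/148

147/148


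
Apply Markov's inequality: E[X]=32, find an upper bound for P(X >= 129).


Markov: P(X >= a) <= E[X]/a
P(X >= 129) <= 32/129

32/129


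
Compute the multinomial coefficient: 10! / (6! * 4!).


10! = 3628800
Denominator: 6!=720 * 4!=24
Coefficient = 3628800 / 17280 = 210

210


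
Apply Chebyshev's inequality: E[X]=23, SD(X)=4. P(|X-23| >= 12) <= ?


k = 12/4 = 3
Chebyshev: P(|X-mu| >= k*sigma) <= 1/k^2 = 1/3^2 = 1/9

1/9


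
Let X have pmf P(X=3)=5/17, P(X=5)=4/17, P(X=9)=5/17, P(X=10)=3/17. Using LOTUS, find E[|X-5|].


E[|X-5|] = sum(g(x)*P(x))
= 2*5/17 + 0*4/17 + 4*5/17 + 5*3/17
= 45/17

45/17


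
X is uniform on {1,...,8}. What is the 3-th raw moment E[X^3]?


E[X^3] = (1/8) * sum(x^3 for x=1..8)
= 1296/8 = 162

162


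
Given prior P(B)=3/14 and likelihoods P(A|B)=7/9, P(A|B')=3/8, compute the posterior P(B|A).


P(A) = P(A|B)P(B) + P(A|B')P(B') = 7/9*3/14 + 3/8*11/14 = 155/336
P(B|A) = P(A|B)P(B)/P(A) = (1/6)/(155/336) = 56/155

56/155


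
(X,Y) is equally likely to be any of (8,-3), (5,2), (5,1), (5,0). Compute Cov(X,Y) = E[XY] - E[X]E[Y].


E[X]=23/4, E[Y]=0, E[XY]=-9/4
Cov(X,Y) = E[XY] - E[X]E[Y] = -9/4 - 23/4*0 = -9/4

-9/4


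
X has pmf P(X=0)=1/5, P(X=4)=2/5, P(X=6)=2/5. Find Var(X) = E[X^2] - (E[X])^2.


E[X] = 4, E[X^2] = 104/5
Var(X) = E[X^2] - (E[X])^2 = 104/5 - (4)^2 = 24/5

24/5


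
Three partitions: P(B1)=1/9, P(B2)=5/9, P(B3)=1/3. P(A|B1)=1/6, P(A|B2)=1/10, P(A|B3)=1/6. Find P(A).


P(A) = P(A|B1)P(B1) + P(A|B2)P(B2) + P(A|B3)P(B3)
= 1/6*1/9 + 1/10*5/9 + 1/6*1/3
= 1/54 + 1/18 + 1/18 = 7/54

7/54


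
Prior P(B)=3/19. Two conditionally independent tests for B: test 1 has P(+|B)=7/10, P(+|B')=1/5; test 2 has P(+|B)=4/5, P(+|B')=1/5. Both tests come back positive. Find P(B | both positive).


After test 1: P(+) = 7/10*3/19 + 1/5*16/19 = 53/190
P(B|+) = (21/190)/(53/190) = 21/53
After test 2 (use post1 as new prior): P(+) = 4/5*21/53 + 1/5*32/53 = 116/265
P(B|+,+) = (84/265)/(116/265) = 21/29

21/29


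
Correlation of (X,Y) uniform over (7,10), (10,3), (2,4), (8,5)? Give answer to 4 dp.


Cov(X,Y) = -0.1250, Var(X) = 8.6875, Var(Y) = 7.2500
rho = Cov/(sqrt(VarX)*sqrt(VarY)) = -0.0158

-0.0158


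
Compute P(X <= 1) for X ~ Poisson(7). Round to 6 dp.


P(X<=1) = e^(-7)*7^0/0! + e^(-7)*7^1/1!
≈ 0.0009118820 + 0.0063831738
= 0.0072950558
≈ 0.007295

0.007295


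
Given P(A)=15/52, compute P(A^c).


P(A') = 1 - P(A) = 1 - 15/52 = 37/52

37/52


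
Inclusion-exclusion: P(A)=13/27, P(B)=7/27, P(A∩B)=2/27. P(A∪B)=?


P(A∪B) = P(A) + P(B) - P(A∩B)
= 13/27 + 7/27 - 2/27 = 2/3

2/3


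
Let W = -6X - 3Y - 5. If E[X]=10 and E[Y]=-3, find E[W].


E[-6X - 3Y - 5] = -6*E[X] - 3*E[Y] - 5
= (-6)*(10) + (-3)*(-3) + (-5)
= -60 + 9 - 5 = -56

-56


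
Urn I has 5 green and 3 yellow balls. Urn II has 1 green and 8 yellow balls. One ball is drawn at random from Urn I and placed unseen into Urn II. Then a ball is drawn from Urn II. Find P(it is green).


P(transfer green) = 5/8; P(transfer yellow) = 3/8
If green transferred: Urn II has 2 green of 10, so P(green|green moved) = 1/5
If yellow transferred: Urn II has 1 green of 10, so P(green|yellow moved) = 1/10
By total probability: P(green) = 5/8*1/5 + 3/8*1/10 = 13/80

13/80


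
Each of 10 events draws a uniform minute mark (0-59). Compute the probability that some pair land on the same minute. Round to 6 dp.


P(all different) = prod((60-i)/60 for i=0..9) = 0.452468
P(at least one match) = 1 - 0.452468 = 0.547532

0.547532


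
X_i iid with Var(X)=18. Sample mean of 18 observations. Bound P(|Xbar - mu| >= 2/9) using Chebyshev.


Var(Xbar) = Var(X)/n = 18/18
Chebyshev: P(|Xbar-mu| >= 2/9) <= Var(Xbar)/(2/9)^2 = 1/(4/81) = 81/4
Bound exceeds 1, so trivial bound: 1

1


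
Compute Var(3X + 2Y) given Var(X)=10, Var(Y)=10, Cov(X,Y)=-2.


Var(3X + 2Y) = 3^2*Var(X) + 2^2*Var(Y) + 2*3*2*Cov(X,Y)
= 9*10 + 4*10 + 12*(-2)
= 90 + 40 - 24 = 106

106


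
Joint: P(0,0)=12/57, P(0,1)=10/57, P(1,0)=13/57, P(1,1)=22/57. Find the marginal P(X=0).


P(X=0) = P(0,0)+P(0,1) = 12/57 + 10/57 = 22/57

22/57


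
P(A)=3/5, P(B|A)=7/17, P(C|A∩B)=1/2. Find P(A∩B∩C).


P(A∩B∩C) = P(A) * P(B|A) * P(C|A∩B)
= 3/5 * 7/17 * 1/2
= 21/85 * 1/2 = 21/170

21/170


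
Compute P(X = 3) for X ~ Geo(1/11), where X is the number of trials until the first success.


P(X=3) = (1-p)^2 * p = (10/11)^2 * 1/11
= 100/121 * 1/11 = 100/1331

100/1331


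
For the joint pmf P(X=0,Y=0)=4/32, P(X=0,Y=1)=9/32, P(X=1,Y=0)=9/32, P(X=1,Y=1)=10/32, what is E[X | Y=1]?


P(Y=1) = 19/32
E[X|Y=1] = (0*9 + 1*10)/19 = 10/19

10/19


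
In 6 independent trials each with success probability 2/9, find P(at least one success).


P(at least one) = 1 - P(none)
P(none) = (1 - 2/9)^6 = (7/9)^6 = 117649/531441
P(at least one) = 1 - 117649/531441 = 413792/531441

413792/531441


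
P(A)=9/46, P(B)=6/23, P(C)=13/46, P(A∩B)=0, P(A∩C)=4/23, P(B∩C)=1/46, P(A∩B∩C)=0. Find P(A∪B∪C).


P(A∪B∪C) = P(A)+P(B)+P(C) - P(AB)-P(AC)-P(BC) + P(ABC)
= 9/46+6/23+13/46 - 0-4/23-1/46 + 0
= 25/46

25/46


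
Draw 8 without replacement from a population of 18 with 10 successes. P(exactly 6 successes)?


P(X=6) = C(10,6)*C(8,2) / C(18,8)
= 210*28 / 43758
= 5880/43758 = 980/7293

980/7293


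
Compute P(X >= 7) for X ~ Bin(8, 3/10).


P(X>=7) = P(X=7) + P(X=8)
= 15309/12500000 + 6561/100000000
= 129033/100000000

129033/100000000


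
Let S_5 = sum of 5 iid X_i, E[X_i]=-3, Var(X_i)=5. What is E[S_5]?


E[S_n] = n*E[X_1] = 5*-3 = -15

-15


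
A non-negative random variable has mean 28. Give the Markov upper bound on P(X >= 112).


Markov: P(X >= a) <= E[X]/a
P(X >= 112) <= 28/112 = 1/4

1/4


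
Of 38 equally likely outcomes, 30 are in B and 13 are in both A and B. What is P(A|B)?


P(A|B) = P(A∩B)/P(B) = (13/38)/(30/38) = 13/30

13/30


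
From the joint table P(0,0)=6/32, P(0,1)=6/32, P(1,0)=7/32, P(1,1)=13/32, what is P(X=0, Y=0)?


Read from table: P(X=0, Y=0) = 6/32 = 3/16

3/16


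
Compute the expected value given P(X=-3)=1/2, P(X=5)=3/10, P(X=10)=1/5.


E[X] = sum(x * P(x))
= -3*1/2 + 5*3/10 + 10*1/5
= 2

2


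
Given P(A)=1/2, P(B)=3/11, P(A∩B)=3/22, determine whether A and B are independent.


P(A)*P(B) = 1/2*3/11 = 3/22
P(A∩B) = 3/22, which equals P(A)P(B), so independent

Yes, A and B are independent


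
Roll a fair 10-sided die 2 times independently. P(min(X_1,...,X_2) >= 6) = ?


P(min >= 6) = P(all X_i >= 6) = (P(X_1 >= 6))^2
= (5/10)^2 = (1/2)^2 = 1/4

1/4


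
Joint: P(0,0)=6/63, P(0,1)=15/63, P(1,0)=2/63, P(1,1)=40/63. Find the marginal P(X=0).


P(X=0) = P(0,0)+P(0,1) = 6/63 + 15/63 = 21/63 = 1/3

1/3


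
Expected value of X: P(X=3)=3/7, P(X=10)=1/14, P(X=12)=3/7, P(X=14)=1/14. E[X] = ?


E[X] = sum(x * P(x))
= 3*3/7 + 10*1/14 + 12*3/7 + 14*1/14
= 57/7

57/7


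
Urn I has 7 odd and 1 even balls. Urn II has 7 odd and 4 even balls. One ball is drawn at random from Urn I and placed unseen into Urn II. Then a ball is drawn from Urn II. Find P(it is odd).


P(transfer odd) = 7/8; P(transfer even) = 1/8
If odd transferred: Urn II has 8 odd of 12, so P(odd|odd moved) = 2/3
If even transferred: Urn II has 7 odd of 12, so P(odd|even moved) = 7/12
By total probability: P(odd) = 7/8*2/3 + 1/8*7/12 = 21/32

21/32


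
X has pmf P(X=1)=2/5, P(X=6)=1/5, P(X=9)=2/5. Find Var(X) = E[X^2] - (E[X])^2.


E[X] = 26/5, E[X^2] = 40
Var(X) = E[X^2] - (E[X])^2 = 40 - (26/5)^2 = 324/25

324/25


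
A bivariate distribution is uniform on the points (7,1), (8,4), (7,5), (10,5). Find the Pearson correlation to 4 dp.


Cov(X,Y) = 1.0000, Var(X) = 1.5000, Var(Y) = 2.6875
rho = Cov/(sqrt(VarX)*sqrt(VarY)) = 0.4981

0.4981


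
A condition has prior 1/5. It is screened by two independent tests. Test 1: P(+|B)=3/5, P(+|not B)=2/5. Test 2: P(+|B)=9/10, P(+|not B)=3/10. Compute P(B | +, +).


After test 1: P(+) = 3/5*1/5 + 2/5*4/5 = 11/25
P(B|+) = (3/25)/(11/25) = 3/11
After test 2 (use post1 as new prior): P(+) = 9/10*3/11 + 3/10*8/11 = 51/110
P(B|+,+) = (27/110)/(51/110) = 9/17

9/17


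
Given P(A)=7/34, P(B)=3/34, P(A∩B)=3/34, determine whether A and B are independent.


P(A)*P(B) = 7/34*3/34 = 21/1156
P(A∩B) = 3/34 != 21/1156, so not independent

No, A and B are not independent


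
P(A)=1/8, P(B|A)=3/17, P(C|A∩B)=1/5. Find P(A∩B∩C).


P(A∩B∩C) = P(A) * P(B|A) * P(C|A∩B)
= 1/8 * 3/17 * 1/5
= 3/136 * 1/5 = 3/680

3/680


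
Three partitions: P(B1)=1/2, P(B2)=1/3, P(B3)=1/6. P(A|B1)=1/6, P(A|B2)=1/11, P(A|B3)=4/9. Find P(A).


P(A) = P(A|B1)P(B1) + P(A|B2)P(B2) + P(A|B3)P(B3)
= 1/6*1/2 + 1/11*1/3 + 4/9*1/6
= 1/12 + 1/33 + 2/27 = 223/1188

223/1188


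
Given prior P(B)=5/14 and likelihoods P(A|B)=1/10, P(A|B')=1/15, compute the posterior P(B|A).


P(A) = P(A|B)P(B) + P(A|B')P(B') = 1/10*5/14 + 1/15*9/14 = 11/140
P(B|A) = P(A|B)P(B)/P(A) = (1/28)/(11/140) = 5/11

5/11


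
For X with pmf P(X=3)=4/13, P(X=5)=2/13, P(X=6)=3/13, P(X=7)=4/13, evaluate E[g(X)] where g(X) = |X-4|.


E[|X-4|] = sum(g(x)*P(x))
= 1*4/13 + 1*2/13 + 2*3/13 + 3*4/13
= 24/13

24/13


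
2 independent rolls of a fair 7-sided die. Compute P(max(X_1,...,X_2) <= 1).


P(max <= 1) = P(all X_i <= 1) = (P(X_1 <= 1))^2
= (1/7)^2 = 1/49

1/49


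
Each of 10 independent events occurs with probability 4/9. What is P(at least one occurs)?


P(at least one) = 1 - P(none)
P(none) = (1 - 4/9)^10 = (5/9)^10 = 9765625/3486784401
P(at least one) = 1 - 9765625/3486784401 = 3477018776/3486784401

3477018776/3486784401


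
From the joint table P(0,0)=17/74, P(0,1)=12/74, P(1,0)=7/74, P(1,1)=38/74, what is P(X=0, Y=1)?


Read from table: P(X=0, Y=1) = 12/74 = 6/37

6/37


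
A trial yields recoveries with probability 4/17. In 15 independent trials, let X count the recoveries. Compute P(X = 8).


P(X=8) = C(15,8) * p^8 * (1-p)^7
= 6435 * 65536/6975757441 * 62748517/410338673
= 26462565623070720/2862423051509815793

26462565623070720/2862423051509815793


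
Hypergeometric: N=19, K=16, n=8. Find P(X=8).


P(X=8) = C(16,8)*C(3,0) / C(19,8)
= 12870*1 / 75582
= 12870/75582 = 55/323

55/323


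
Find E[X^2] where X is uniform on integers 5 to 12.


E[X^2] = (1/8) * sum(x^2 for x=5..12)
= 620/8 = 155/2

155/2


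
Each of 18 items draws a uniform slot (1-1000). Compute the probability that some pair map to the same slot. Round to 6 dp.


P(all different) = prod((1000-i)/1000 for i=0..17) = 0.857357
P(at least one match) = 1 - 0.857357 = 0.142643

0.142643


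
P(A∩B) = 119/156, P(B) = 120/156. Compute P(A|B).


P(A|B) = P(A∩B)/P(B) = (119/156)/(120/156) = 119/120

119/120


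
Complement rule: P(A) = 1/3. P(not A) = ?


P(A') = 1 - P(A) = 1 - 1/3 = 2/3

2/3


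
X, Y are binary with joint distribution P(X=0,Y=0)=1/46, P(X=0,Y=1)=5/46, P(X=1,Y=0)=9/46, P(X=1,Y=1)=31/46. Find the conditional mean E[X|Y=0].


P(Y=0) = 10/46
E[X|Y=0] = (0*1 + 1*9)/10 = 9/10

9/10


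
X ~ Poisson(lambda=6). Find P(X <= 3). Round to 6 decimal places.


P(X<=3) = e^(-6)*6^0/0! + e^(-6)*6^1/1! + e^(-6)*6^2/2! + e^(-6)*6^3/3!
≈ 0.0024787522 + 0.0148725131 + 0.0446175392 + 0.0892350784
= 0.1512038829
≈ 0.151204

0.151204


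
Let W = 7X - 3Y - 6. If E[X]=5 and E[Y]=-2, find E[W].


E[7X - 3Y - 6] = 7*E[X] - 3*E[Y] - 6
= (7)*(5) + (-3)*(-2) + (-6)
= 35 + 6 - 6 = 35

35


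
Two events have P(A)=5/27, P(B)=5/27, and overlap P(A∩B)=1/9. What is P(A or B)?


P(A∪B) = P(A) + P(B) - P(A∩B)
= 5/27 + 5/27 - 1/9 = 7/27

7/27


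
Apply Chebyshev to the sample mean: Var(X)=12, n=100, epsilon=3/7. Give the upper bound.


Var(Xbar) = Var(X)/n = 12/100
Chebyshev: P(|Xbar-mu| >= 3/7) <= Var(Xbar)/(3/7)^2 = (3/25)/(9/49) = 49/75

49/75


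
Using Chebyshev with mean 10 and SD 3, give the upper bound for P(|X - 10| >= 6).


k = 6/3 = 2
Chebyshev: P(|X-mu| >= k*sigma) <= 1/k^2 = 1/2^2 = 1/4

1/4


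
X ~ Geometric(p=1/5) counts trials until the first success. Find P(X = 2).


P(X=2) = (1-p)^1 * p = (4/5)^1 * 1/5
= 4/5 * 1/5 = 4/25

4/25


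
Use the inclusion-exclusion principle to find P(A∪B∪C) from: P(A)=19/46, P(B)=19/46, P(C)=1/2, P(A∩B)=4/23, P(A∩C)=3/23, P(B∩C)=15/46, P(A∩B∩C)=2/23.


P(A∪B∪C) = P(A)+P(B)+P(C) - P(AB)-P(AC)-P(BC) + P(ABC)
= 19/46+19/46+1/2 - 4/23-3/23-15/46 + 2/23
= 18/23

18/23


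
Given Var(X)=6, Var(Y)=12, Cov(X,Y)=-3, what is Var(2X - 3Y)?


Var(2X - 3Y) = 2^2*Var(X) + (-3)^2*Var(Y) + 2*2*(-3)*Cov(X,Y)
= 4*6 + 9*12 - 12*(-3)
= 24 + 108 + 36 = 168

168


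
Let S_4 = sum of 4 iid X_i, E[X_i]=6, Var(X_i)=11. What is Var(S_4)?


By independence, Var(S_n) = n*Var(X_1) = 4*11 = 44

44


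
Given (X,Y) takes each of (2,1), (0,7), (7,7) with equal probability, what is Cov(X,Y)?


E[X]=3, E[Y]=5, E[XY]=17
Cov(X,Y) = E[XY] - E[X]E[Y] = 17 - 3*5 = 2

2


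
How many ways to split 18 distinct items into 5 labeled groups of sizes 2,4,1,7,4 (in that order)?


18! = 6402373705728000
Denominator: 2!=2 * 4!=24 * 1!=1 * 7!=5040 * 4!=24
Coefficient = 6402373705728000 / 5806080 = 1102701600

1102701600


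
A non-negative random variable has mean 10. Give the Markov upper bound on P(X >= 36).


Markov: P(X >= a) <= E[X]/a
P(X >= 36) <= 10/36 = 5/18

5/18


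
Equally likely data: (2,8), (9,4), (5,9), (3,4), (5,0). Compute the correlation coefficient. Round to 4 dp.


Cov(X,Y) = -2.2000, Var(X) = 5.7600, Var(Y) = 10.4000
rho = Cov/(sqrt(VarX)*sqrt(VarY)) = -0.2842

-0.2842


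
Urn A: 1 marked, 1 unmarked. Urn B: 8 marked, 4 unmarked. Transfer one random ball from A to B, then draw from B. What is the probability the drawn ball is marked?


P(transfer marked) = 1/2; P(transfer unmarked) = 1/2
If marked transferred: Urn II has 9 marked of 13, so P(marked|marked moved) = 9/13
If unmarked transferred: Urn II has 8 marked of 13, so P(marked|unmarked moved) = 8/13
By total probability: P(marked) = 1/2*9/13 + 1/2*8/13 = 17/26

17/26


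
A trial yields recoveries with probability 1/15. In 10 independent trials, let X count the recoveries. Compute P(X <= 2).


P(X<=2) = P(X=0) + P(X=1) + P(X=2)
= 289254654976/576650390625 + 41322093568/115330078125 + 1475789056/12814453125
= 187425210112/192216796875

187425210112/192216796875


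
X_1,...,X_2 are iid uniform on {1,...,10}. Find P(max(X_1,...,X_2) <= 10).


P(max <= 10) = P(all X_i <= 10) = (P(X_1 <= 10))^2
= (10/10)^2 = 1^2 = 1

1


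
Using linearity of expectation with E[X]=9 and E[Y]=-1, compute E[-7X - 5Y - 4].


E[-7X - 5Y - 4] = -7*E[X] - 5*E[Y] - 4
= (-7)*(9) + (-5)*(-1) + (-4)
= -63 + 5 - 4 = -62

-62


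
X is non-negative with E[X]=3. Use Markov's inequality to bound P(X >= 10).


Markov: P(X >= a) <= E[X]/a
P(X >= 10) <= 3/10

3/10


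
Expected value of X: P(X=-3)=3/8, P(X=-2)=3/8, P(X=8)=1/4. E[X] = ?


E[X] = sum(x * P(x))
= -3*3/8 - 2*3/8 + 8*1/4
= 1/8

1/8


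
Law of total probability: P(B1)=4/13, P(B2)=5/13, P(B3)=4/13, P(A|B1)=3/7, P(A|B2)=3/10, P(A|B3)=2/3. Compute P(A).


P(A) = P(A|B1)P(B1) + P(A|B2)P(B2) + P(A|B3)P(B3)
= 3/7*4/13 + 3/10*5/13 + 2/3*4/13
= 12/91 + 3/26 + 8/39 = 19/42

19/42


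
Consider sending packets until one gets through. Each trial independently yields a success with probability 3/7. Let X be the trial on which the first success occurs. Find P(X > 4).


P(X > 4) = P(first 4 trials all fail) = (1-p)^4 = (4/7)^4 = 256/2401

256/2401


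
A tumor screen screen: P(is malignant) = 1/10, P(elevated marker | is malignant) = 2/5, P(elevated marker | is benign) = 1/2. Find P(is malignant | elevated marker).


P(A) = P(A|B)P(B) + P(A|B')P(B') = 2/5*1/10 + 1/2*9/10 = 49/100
P(B|A) = P(A|B)P(B)/P(A) = (1/25)/(49/100) = 4/49

4/49


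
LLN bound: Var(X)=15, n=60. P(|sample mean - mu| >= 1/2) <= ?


Var(Xbar) = Var(X)/n = 15/60
Chebyshev: P(|Xbar-mu| >= 1/2) <= Var(Xbar)/(1/2)^2 = (1/4)/(1/4) = 1

1


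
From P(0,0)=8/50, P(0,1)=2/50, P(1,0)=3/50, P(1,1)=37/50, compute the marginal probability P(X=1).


P(X=1) = P(1,0)+P(1,1) = 3/50 + 37/50 = 40/50 = 4/5

4/5


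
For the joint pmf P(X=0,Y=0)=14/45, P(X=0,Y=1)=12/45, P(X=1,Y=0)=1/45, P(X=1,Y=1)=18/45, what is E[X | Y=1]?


P(Y=1) = 30/45
E[X|Y=1] = (0*12 + 1*18)/30 = 18/30 = 3/5

3/5


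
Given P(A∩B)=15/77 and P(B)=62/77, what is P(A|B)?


P(A|B) = P(A∩B)/P(B) = (15/77)/(62/77) = 15/62

15/62


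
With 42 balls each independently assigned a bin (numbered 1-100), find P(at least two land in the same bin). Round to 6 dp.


P(all different) = prod((100-i)/100 for i=0..41) = 0.000040
P(at least one match) = 1 - 0.000040 = 0.999960

0.999960


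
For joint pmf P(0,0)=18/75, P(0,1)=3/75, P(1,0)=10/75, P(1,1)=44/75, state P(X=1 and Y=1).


Read from table: P(X=1, Y=1) = 44/75

44/75


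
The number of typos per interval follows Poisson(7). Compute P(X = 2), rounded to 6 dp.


P(X=2) = e^(-7) * 7^2 / 2!
≈ 0.0009118819656 * 49 / 2
≈ 0.022341

0.022341


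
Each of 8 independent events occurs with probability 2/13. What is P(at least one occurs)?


P(at least one) = 1 - P(none)
P(none) = (1 - 2/13)^8 = (11/13)^8 = 214358881/815730721
P(at least one) = 1 - 214358881/815730721 = 601371840/815730721

601371840/815730721


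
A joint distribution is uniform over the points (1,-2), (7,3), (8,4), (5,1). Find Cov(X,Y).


E[X]=21/4, E[Y]=3/2, E[XY]=14
Cov(X,Y) = E[XY] - E[X]E[Y] = 14 - 21/4*3/2 = 49/8

49/8


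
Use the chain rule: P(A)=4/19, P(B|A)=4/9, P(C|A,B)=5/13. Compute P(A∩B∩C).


P(A∩B∩C) = P(A) * P(B|A) * P(C|A∩B)
= 4/19 * 4/9 * 5/13
= 16/171 * 5/13 = 80/2223

80/2223


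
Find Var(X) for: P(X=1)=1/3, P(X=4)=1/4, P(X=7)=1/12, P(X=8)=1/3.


E[X] = 55/12, E[X^2] = 119/4
Var(X) = E[X^2] - (E[X])^2 = 119/4 - (55/12)^2 = 1259/144

1259/144


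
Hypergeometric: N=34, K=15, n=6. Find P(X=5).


P(X=5) = C(15,5)*C(19,1) / C(34,6)
= 3003*19 / 1344904
= 57057/1344904 = 5187/122264

5187/122264


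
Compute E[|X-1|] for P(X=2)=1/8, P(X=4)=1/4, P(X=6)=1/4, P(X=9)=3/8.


E[|X-1|] = sum(g(x)*P(x))
= 1*1/8 + 3*1/4 + 5*1/4 + 8*3/8
= 41/8

41/8


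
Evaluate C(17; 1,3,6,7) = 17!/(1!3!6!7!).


17! = 355687428096000
Denominator: 1!=1 * 3!=6 * 6!=720 * 7!=5040
Coefficient = 355687428096000 / 21772800 = 16336320

16336320


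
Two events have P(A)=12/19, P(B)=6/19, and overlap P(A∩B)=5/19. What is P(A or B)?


P(A∪B) = P(A) + P(B) - P(A∩B)
= 12/19 + 6/19 - 5/19 = 13/19

13/19


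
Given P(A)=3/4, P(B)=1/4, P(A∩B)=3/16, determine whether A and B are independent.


P(A)*P(B) = 3/4*1/4 = 3/16
P(A∩B) = 3/16, which equals P(A)P(B), so independent

Yes, A and B are independent


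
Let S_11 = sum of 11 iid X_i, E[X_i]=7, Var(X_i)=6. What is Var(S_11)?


By independence, Var(S_n) = n*Var(X_1) = 11*6 = 66

66


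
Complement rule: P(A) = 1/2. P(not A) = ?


P(A') = 1 - P(A) = 1 - 1/2 = 1/2

1/2


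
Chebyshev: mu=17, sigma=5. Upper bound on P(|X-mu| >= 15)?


k = 15/5 = 3
Chebyshev: P(|X-mu| >= k*sigma) <= 1/k^2 = 1/3^2 = 1/9

1/9


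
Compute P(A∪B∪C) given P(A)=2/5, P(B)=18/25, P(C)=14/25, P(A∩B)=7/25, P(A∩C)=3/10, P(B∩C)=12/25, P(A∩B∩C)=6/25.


P(A∪B∪C) = P(A)+P(B)+P(C) - P(AB)-P(AC)-P(BC) + P(ABC)
= 2/5+18/25+14/25 - 7/25-3/10-12/25 + 6/25
= 43/50

43/50


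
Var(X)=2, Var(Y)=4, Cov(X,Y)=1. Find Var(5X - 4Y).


Var(5X - 4Y) = 5^2*Var(X) + (-4)^2*Var(Y) + 2*5*(-4)*Cov(X,Y)
= 25*2 + 16*4 - 40*1
= 50 + 64 - 40 = 74

74


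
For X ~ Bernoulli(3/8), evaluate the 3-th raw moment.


For Bernoulli: X in {0,1}
E[X^3] = 0^3*(1-3/8) + 1^3*3/8 = 3/8

3/8


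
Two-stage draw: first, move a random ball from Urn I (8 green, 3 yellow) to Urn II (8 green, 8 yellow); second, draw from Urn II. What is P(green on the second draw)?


P(transfer green) = 8/11; P(transfer yellow) = 3/11
If green transferred: Urn II has 9 green of 17, so P(green|green moved) = 9/17
If yellow transferred: Urn II has 8 green of 17, so P(green|yellow moved) = 8/17
By total probability: P(green) = 8/11*9/17 + 3/11*8/17 = 96/187

96/187


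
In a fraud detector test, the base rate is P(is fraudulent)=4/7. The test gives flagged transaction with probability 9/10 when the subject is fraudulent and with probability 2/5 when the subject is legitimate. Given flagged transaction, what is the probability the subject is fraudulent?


P(A) = P(A|B)P(B) + P(A|B')P(B') = 9/10*4/7 + 2/5*3/7 = 24/35
P(B|A) = P(A|B)P(B)/P(A) = (18/35)/(24/35) = 3/4

3/4


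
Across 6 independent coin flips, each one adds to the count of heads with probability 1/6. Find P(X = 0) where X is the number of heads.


P(X=0) = C(6,0) * p^0 * (1-p)^6
= 1 * 1 * 15625/46656
= 15625/46656

15625/46656


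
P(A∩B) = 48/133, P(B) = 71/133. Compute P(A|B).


P(A|B) = P(A∩B)/P(B) = (48/133)/(71/133) = 48/71

48/71


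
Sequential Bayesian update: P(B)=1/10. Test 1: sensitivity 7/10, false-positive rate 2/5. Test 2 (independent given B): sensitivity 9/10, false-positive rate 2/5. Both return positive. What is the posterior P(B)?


After test 1: P(+) = 7/10*1/10 + 2/5*9/10 = 43/100
P(B|+) = (7/100)/(43/100) = 7/43
After test 2 (use post1 as new prior): P(+) = 9/10*7/43 + 2/5*36/43 = 207/430
P(B|+,+) = (63/430)/(207/430) = 7/23

7/23


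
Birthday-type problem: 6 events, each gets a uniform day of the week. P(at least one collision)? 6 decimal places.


P(all different) = prod((7-i)/7 for i=0..5) = 0.042839
P(at least one match) = 1 - 0.042839 = 0.957161

0.957161


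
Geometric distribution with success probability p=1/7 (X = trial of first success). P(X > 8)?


P(X > 8) = P(first 8 trials all fail) = (1-p)^8 = (6/7)^8 = 1679616/5764801

1679616/5764801


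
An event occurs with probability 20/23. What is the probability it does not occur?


P(A') = 1 - P(A) = 1 - 20/23 = 3/23

3/23


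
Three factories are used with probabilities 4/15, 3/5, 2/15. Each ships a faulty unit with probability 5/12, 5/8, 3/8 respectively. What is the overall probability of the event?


P(A) = P(A|B1)P(B1) + P(A|B2)P(B2) + P(A|B3)P(B3)
= 5/12*4/15 + 5/8*3/5 + 3/8*2/15
= 1/9 + 3/8 + 1/20 = 193/360

193/360


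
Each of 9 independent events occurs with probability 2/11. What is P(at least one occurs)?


P(at least one) = 1 - P(none)
P(none) = (1 - 2/11)^9 = (9/11)^9 = 387420489/2357947691
P(at least one) = 1 - 387420489/2357947691 = 1970527202/2357947691

1970527202/2357947691


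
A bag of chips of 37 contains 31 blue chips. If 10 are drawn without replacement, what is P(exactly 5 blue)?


P(X=5) = C(31,5)*C(6,5) / C(37,10)
= 169911*6 / 348330136
= 1019466/348330136 = 81/27676

81/27676


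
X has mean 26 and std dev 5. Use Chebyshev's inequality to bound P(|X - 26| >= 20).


k = 20/5 = 4
Chebyshev: P(|X-mu| >= k*sigma) <= 1/k^2 = 1/4^2 = 1/16

1/16


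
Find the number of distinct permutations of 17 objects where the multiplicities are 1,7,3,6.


17! = 355687428096000
Denominator: 1!=1 * 7!=5040 * 3!=6 * 6!=720
Coefficient = 355687428096000 / 21772800 = 16336320

16336320


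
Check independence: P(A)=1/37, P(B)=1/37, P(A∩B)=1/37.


P(A)*P(B) = 1/37*1/37 = 1/1369
P(A∩B) = 1/37 != 1/1369, so not independent

No, A and B are not independent


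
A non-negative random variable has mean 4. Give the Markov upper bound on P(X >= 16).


Markov: P(X >= a) <= E[X]/a
P(X >= 16) <= 4/16 = 1/4

1/4


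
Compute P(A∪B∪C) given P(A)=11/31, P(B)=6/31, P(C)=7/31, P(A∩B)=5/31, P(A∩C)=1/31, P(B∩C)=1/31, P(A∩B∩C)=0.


P(A∪B∪C) = P(A)+P(B)+P(C) - P(AB)-P(AC)-P(BC) + P(ABC)
= 11/31+6/31+7/31 - 5/31-1/31-1/31 + 0
= 17/31

17/31


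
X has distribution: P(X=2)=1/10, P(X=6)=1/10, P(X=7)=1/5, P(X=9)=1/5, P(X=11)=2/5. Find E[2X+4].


E[2X+4] = sum(g(x)*P(x))
= 8*1/10 + 16*1/10 + 18*1/5 + 22*1/5 + 26*2/5
= 104/5

104/5


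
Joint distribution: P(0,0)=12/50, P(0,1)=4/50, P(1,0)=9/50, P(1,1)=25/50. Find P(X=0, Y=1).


Read from table: P(X=0, Y=1) = 4/50 = 2/25

2/25


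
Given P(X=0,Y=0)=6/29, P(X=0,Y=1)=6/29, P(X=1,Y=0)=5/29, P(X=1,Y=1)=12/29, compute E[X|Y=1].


P(Y=1) = 18/29
E[X|Y=1] = (0*6 + 1*12)/18 = 12/18 = 2/3

2/3


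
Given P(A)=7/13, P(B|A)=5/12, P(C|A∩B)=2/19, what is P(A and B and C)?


P(A∩B∩C) = P(A) * P(B|A) * P(C|A∩B)
= 7/13 * 5/12 * 2/19
= 35/156 * 2/19 = 35/1482

35/1482


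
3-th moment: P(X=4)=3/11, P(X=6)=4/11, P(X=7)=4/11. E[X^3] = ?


E[X^3] = sum(x^3 * P(x))
= 64*3/11 + 216*4/11 + 343*4/11
= 2428/11

2428/11


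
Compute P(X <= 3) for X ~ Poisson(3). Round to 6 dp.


P(X<=3) = e^(-3)*3^0/0! + e^(-3)*3^1/1! + e^(-3)*3^2/2! + e^(-3)*3^3/3!
≈ 0.0497870684 + 0.1493612051 + 0.2240418077 + 0.2240418077
= 0.6472318889
≈ 0.647232

0.647232


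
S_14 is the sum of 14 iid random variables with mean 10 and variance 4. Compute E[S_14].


E[S_n] = n*E[X_1] = 14*10 = 140

140


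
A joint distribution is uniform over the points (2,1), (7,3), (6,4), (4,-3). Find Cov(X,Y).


E[X]=19/4, E[Y]=5/4, E[XY]=35/4
Cov(X,Y) = E[XY] - E[X]E[Y] = 35/4 - 19/4*5/4 = 45/16

45/16


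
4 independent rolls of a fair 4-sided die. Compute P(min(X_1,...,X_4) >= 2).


P(min >= 2) = P(all X_i >= 2) = (P(X_1 >= 2))^4
= (3/4)^4 = 81/256

81/256


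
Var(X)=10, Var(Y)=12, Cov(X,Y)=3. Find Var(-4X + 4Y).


Var(-4X + 4Y) = (-4)^2*Var(X) + 4^2*Var(Y) + 2*(-4)*4*Cov(X,Y)
= 16*10 + 16*12 - 32*3
= 160 + 192 - 96 = 256

256


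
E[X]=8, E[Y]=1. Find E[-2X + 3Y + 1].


E[-2X + 3Y + 1] = -2*E[X] + 3*E[Y] + 1
= (-2)*(8) + (3)*(1) + (1)
= -16 + 3 + 1 = -12

-12


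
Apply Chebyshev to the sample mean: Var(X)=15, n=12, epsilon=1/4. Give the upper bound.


Var(Xbar) = Var(X)/n = 15/12
Chebyshev: P(|Xbar-mu| >= 1/4) <= Var(Xbar)/(1/4)^2 = (5/4)/(1/16) = 20
Bound exceeds 1, so trivial bound: 1

1


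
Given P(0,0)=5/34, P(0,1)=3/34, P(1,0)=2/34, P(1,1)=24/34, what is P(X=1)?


P(X=1) = P(1,0)+P(1,1) = 2/34 + 24/34 = 26/34 = 13/17

13/17


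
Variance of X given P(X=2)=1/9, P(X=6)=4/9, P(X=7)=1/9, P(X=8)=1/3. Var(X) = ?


E[X] = 19/3, E[X^2] = 389/9
Var(X) = E[X^2] - (E[X])^2 = 389/9 - (19/3)^2 = 28/9

28/9


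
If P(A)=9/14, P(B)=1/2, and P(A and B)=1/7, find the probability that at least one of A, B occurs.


P(A∪B) = P(A) + P(B) - P(A∩B)
= 9/14 + 1/2 - 1/7 = 1

1


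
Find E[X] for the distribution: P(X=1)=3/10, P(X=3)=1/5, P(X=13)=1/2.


E[X] = sum(x * P(x))
= 1*3/10 + 3*1/5 + 13*1/2
= 37/5

37/5


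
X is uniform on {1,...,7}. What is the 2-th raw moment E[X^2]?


E[X^2] = (1/7) * sum(x^2 for x=1..7)
= 140/7 = 20

20


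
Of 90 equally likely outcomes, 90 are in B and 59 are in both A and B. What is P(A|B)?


P(A|B) = P(A∩B)/P(B) = (59/90)/(90/90) = 59/90

59/90


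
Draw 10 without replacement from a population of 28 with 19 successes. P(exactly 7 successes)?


P(X=7) = C(19,7)*C(9,3) / C(28,10)
= 50388*84 / 13123110
= 4232592/13123110 = 408/1265

408/1265


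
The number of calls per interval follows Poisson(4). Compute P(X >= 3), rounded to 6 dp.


P(X>=3) = 1 - P(X<=2) = 1 - (e^(-4)*4^0/0! + e^(-4)*4^1/1! + e^(-4)*4^2/2!)
≈ 1 - (0.0183156389 + 0.0732625556 + 0.1465251111)
= 1 - 0.2381033056 = 0.7618966944
≈ 0.761897

0.761897


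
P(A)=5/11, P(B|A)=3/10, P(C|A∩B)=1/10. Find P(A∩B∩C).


P(A∩B∩C) = P(A) * P(B|A) * P(C|A∩B)
= 5/11 * 3/10 * 1/10
= 3/22 * 1/10 = 3/220

3/220


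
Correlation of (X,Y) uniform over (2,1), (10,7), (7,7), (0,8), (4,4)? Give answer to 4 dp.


Cov(X,Y) = 2.5600, Var(X) = 12.6400, Var(Y) = 6.6400
rho = Cov/(sqrt(VarX)*sqrt(VarY)) = 0.2794

0.2794


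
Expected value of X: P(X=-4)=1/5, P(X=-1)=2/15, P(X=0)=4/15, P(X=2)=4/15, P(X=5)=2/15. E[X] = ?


E[X] = sum(x * P(x))
= -4*1/5 - 1*2/15 + 0*4/15 + 2*4/15 + 5*2/15
= 4/15

4/15


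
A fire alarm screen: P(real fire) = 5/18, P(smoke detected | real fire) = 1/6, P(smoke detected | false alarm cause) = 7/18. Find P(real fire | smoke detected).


P(A) = P(A|B)P(B) + P(A|B')P(B') = 1/6*5/18 + 7/18*13/18 = 53/162
P(B|A) = P(A|B)P(B)/P(A) = (5/108)/(53/162) = 15/106

15/106


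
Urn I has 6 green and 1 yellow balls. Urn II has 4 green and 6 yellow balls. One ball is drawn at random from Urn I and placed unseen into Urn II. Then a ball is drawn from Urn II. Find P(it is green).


P(transfer green) = 6/7; P(transfer yellow) = 1/7
If green transferred: Urn II has 5 green of 11, so P(green|green moved) = 5/11
If yellow transferred: Urn II has 4 green of 11, so P(green|yellow moved) = 4/11
By total probability: P(green) = 6/7*5/11 + 1/7*4/11 = 34/77

34/77


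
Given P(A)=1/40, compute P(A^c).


P(A') = 1 - P(A) = 1 - 1/40 = 39/40

39/40


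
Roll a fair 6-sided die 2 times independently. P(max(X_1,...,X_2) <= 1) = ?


P(max <= 1) = P(all X_i <= 1) = (P(X_1 <= 1))^2
= (1/6)^2 = 1/36

1/36


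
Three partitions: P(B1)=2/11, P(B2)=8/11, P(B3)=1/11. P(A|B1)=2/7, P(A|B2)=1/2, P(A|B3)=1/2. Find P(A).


P(A) = P(A|B1)P(B1) + P(A|B2)P(B2) + P(A|B3)P(B3)
= 2/7*2/11 + 1/2*8/11 + 1/2*1/11
= 4/77 + 4/11 + 1/22 = 71/154

71/154


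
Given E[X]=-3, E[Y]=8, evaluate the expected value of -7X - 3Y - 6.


E[-7X - 3Y - 6] = -7*E[X] - 3*E[Y] - 6
= (-7)*(-3) + (-3)*(8) + (-6)
= 21 - 24 - 6 = -9

-9


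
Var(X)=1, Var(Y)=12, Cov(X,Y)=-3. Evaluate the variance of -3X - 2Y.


Var(-3X - 2Y) = (-3)^2*Var(X) + (-2)^2*Var(Y) + 2*(-3)*(-2)*Cov(X,Y)
= 9*1 + 4*12 + 12*(-3)
= 9 + 48 - 36 = 21

21


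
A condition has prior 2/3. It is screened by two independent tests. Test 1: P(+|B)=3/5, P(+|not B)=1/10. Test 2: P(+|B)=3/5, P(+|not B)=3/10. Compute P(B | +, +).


After test 1: P(+) = 3/5*2/3 + 1/10*1/3 = 13/30
P(B|+) = (2/5)/(13/30) = 12/13
After test 2 (use post1 as new prior): P(+) = 3/5*12/13 + 3/10*1/13 = 15/26
P(B|+,+) = (36/65)/(15/26) = 24/25

24/25


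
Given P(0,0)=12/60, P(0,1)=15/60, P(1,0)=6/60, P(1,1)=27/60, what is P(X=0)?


P(X=0) = P(0,0)+P(0,1) = 12/60 + 15/60 = 27/60 = 9/20

9/20


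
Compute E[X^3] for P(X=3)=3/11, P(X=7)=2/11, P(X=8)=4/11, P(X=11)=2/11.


E[X^3] = sum(g(x)*P(x))
= 27*3/11 + 343*2/11 + 512*4/11 + 1331*2/11
= 5477/11

5477/11


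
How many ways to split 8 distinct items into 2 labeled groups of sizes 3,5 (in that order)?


8! = 40320
Denominator: 3!=6 * 5!=120
Coefficient = 40320 / 720 = 56

56


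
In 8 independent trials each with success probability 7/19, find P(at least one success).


P(at least one) = 1 - P(none)
P(none) = (1 - 7/19)^8 = (12/19)^8 = 429981696/16983563041
P(at least one) = 1 - 429981696/16983563041 = 16553581345/16983563041

16553581345/16983563041


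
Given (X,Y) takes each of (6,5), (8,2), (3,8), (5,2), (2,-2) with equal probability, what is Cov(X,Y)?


E[X]=24/5, E[Y]=3, E[XY]=76/5
Cov(X,Y) = E[XY] - E[X]E[Y] = 76/5 - 24/5*3 = 4/5

4/5


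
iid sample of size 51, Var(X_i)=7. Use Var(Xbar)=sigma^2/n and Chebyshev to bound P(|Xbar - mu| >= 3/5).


Var(Xbar) = Var(X)/n = 7/51
Chebyshev: P(|Xbar-mu| >= 3/5) <= Var(Xbar)/(3/5)^2 = (7/51)/(9/25) = 175/459

175/459


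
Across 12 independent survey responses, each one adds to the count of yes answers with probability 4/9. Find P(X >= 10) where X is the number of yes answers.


P(X>=10) = P(X=10) + P(X=11) + P(X=12)
= 576716800/94143178827 + 83886080/94143178827 + 16777216/282429536481
= 1998585856/282429536481

1998585856/282429536481


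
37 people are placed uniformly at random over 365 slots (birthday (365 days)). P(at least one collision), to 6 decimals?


P(all different) = prod((365-i)/365 for i=0..36) = 0.151266
P(at least one match) = 1 - 0.151266 = 0.848734

0.848734


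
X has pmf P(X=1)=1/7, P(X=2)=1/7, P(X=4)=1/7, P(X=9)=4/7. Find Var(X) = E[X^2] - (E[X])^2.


E[X] = 43/7, E[X^2] = 345/7
Var(X) = E[X^2] - (E[X])^2 = 345/7 - (43/7)^2 = 566/49

566/49


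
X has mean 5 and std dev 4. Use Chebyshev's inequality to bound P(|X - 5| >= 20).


k = 20/4 = 5
Chebyshev: P(|X-mu| >= k*sigma) <= 1/k^2 = 1/5^2 = 1/25

1/25


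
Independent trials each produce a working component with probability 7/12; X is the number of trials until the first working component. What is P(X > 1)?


P(X > 1) = P(first 1 trials all fail) = (1-p)^1 = (5/12)^1 = 5/12

5/12


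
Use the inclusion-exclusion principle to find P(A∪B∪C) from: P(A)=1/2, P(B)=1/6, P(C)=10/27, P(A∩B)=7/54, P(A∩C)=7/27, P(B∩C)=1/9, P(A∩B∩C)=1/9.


P(A∪B∪C) = P(A)+P(B)+P(C) - P(AB)-P(AC)-P(BC) + P(ABC)
= 1/2+1/6+10/27 - 7/54-7/27-1/9 + 1/9
= 35/54

35/54


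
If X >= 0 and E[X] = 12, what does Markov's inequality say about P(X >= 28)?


Markov: P(X >= a) <= E[X]/a
P(X >= 28) <= 12/28 = 3/7

3/7


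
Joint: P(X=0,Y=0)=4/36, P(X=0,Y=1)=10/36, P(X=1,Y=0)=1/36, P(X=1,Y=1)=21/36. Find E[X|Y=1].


P(Y=1) = 31/36
E[X|Y=1] = (0*10 + 1*21)/31 = 21/31

21/31


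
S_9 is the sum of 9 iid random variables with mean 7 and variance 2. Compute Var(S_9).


By independence, Var(S_n) = n*Var(X_1) = 9*2 = 18

18


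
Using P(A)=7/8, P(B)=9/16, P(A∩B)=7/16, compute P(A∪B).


P(A∪B) = P(A) + P(B) - P(A∩B)
= 7/8 + 9/16 - 7/16 = 1

1


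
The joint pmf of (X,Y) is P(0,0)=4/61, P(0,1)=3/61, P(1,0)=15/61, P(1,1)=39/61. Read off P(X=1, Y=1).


Read from table: P(X=1, Y=1) = 39/61

39/61


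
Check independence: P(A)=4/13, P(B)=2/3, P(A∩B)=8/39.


P(A)*P(B) = 4/13*2/3 = 8/39
P(A∩B) = 8/39, which equals P(A)P(B), so independent

Yes, A and B are independent


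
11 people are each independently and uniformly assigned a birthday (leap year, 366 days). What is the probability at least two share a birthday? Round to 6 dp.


P(all different) = prod((366-i)/366 for i=0..10) = 0.859219
P(at least one match) = 1 - 0.859219 = 0.140781

0.140781


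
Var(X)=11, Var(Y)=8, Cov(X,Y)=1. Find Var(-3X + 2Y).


Var(-3X + 2Y) = (-3)^2*Var(X) + 2^2*Var(Y) + 2*(-3)*2*Cov(X,Y)
= 9*11 + 4*8 - 12*1
= 99 + 32 - 12 = 119

119


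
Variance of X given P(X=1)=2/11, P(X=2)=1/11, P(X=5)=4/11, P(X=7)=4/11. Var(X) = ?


E[X] = 52/11, E[X^2] = 302/11
Var(X) = E[X^2] - (E[X])^2 = 302/11 - (52/11)^2 = 618/121

618/121


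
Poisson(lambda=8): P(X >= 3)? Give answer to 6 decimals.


P(X>=3) = 1 - P(X<=2) = 1 - (e^(-8)*8^0/0! + e^(-8)*8^1/1! + e^(-8)*8^2/2!)
≈ 1 - (0.0003354626 + 0.0026837010 + 0.0107348041)
= 1 - 0.0137539677 = 0.9862460323
≈ 0.986246

0.986246


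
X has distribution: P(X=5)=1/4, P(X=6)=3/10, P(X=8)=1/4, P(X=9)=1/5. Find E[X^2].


E[X^2] = sum(g(x)*P(x))
= 25*1/4 + 36*3/10 + 64*1/4 + 81*1/5
= 197/4

197/4


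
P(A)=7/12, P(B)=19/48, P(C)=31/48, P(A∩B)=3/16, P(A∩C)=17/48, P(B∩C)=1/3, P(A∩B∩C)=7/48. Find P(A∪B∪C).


P(A∪B∪C) = P(A)+P(B)+P(C) - P(AB)-P(AC)-P(BC) + P(ABC)
= 7/12+19/48+31/48 - 3/16-17/48-1/3 + 7/48
= 43/48

43/48


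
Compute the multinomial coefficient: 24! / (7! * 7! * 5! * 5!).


24! = 620448401733239439360000
Denominator: 7!=5040 * 7!=5040 * 5!=120 * 5!=120
Coefficient = 620448401733239439360000 / 365783040000 = 1696219709184

1696219709184
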